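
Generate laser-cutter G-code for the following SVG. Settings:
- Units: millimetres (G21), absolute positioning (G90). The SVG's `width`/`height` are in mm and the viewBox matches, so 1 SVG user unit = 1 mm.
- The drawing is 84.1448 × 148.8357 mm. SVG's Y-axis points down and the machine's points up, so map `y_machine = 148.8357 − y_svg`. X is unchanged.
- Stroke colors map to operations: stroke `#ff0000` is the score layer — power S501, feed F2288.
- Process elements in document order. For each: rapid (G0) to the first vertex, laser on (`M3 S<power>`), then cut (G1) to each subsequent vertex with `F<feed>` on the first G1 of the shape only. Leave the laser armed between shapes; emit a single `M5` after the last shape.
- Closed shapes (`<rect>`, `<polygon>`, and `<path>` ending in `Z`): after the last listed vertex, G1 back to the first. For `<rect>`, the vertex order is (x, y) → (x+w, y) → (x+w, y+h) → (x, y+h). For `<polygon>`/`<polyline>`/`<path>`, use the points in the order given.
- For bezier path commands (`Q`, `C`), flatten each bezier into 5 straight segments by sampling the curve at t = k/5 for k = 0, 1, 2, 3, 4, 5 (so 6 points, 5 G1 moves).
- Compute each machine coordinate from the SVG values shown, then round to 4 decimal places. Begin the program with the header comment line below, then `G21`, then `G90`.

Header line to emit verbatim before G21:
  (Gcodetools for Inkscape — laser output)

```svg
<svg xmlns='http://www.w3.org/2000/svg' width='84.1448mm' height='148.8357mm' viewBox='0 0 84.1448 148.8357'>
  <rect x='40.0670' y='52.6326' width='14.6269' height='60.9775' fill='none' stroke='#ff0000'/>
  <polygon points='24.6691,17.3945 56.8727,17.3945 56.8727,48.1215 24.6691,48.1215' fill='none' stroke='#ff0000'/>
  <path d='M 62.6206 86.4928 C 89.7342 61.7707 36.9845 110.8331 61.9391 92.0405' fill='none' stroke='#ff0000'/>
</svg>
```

1 u = 1 mm; y_m = 148.8357 − y.

[1] `<rect>` rectangle, #ff0000→score S501 F2288: (40.0670,96.2031) → (54.6939,96.2031) → (54.6939,35.2256) → (40.0670,35.2256) → (40.0670,96.2031) (closed)

[2] `<polygon>` rectangle, #ff0000→score S501 F2288: (24.6691,131.4412) → (56.8727,131.4412) → (56.8727,100.7142) → (24.6691,100.7142) → (24.6691,131.4412) (closed)

[3] `<path>` cubic bezier, #ff0000→score S501 F2288: (62.6206,62.3429) → (70.5657,69.4551) → (66.9069,65.6578) → (59.2073,57.7496) → (55.0303,52.5291) → (61.9391,56.7952)

(Gcodetools for Inkscape — laser output)
G21
G90
G0 X40.0670 Y96.2031
M3 S501
G1 X54.6939 Y96.2031 F2288
G1 X54.6939 Y35.2256
G1 X40.0670 Y35.2256
G1 X40.0670 Y96.2031
G0 X24.6691 Y131.4412
M3 S501
G1 X56.8727 Y131.4412 F2288
G1 X56.8727 Y100.7142
G1 X24.6691 Y100.7142
G1 X24.6691 Y131.4412
G0 X62.6206 Y62.3429
M3 S501
G1 X70.5657 Y69.4551 F2288
G1 X66.9069 Y65.6578
G1 X59.2073 Y57.7496
G1 X55.0303 Y52.5291
G1 X61.9391 Y56.7952
M5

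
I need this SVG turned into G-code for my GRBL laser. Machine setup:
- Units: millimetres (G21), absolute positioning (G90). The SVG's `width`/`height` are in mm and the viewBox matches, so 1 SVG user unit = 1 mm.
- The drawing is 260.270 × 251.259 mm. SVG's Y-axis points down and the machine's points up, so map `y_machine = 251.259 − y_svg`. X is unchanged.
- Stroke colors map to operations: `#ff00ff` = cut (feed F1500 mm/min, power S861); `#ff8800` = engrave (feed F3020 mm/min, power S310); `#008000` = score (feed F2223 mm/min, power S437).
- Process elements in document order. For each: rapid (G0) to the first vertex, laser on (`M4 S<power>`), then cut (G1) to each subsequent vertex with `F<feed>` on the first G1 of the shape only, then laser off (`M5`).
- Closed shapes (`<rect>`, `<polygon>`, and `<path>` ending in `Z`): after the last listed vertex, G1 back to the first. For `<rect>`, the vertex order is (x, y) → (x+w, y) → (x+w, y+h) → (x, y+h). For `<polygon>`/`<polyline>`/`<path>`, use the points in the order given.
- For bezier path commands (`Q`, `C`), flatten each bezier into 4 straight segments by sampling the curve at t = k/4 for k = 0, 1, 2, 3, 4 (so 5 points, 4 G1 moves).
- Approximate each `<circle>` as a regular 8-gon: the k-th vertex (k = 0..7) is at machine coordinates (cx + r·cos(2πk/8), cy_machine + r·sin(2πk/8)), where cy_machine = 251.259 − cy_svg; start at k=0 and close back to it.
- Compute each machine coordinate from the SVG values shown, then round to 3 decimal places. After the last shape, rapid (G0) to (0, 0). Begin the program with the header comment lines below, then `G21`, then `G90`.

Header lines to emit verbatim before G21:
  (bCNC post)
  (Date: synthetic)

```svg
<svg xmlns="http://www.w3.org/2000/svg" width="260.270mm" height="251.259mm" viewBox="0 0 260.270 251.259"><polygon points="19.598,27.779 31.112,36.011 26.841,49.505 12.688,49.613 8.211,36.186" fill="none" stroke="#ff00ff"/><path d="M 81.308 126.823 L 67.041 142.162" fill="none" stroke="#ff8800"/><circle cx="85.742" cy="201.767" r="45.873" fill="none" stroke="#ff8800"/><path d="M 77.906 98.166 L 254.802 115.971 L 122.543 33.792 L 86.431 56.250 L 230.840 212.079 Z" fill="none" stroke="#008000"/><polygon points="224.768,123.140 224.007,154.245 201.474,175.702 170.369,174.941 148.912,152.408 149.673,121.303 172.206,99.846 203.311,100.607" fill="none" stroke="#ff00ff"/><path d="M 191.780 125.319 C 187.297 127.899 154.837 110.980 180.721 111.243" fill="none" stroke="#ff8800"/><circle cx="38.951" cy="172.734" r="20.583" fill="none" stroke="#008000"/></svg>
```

(bCNC post)
(Date: synthetic)
G21
G90
G0 X19.598 Y223.480
M4 S861
G1 X31.112 Y215.248 F1500
G1 X26.841 Y201.754
G1 X12.688 Y201.646
G1 X8.211 Y215.073
G1 X19.598 Y223.480
M5
G0 X81.308 Y124.436
M4 S310
G1 X67.041 Y109.097 F3020
M5
G0 X131.615 Y49.492
M4 S310
G1 X118.179 Y81.929 F3020
G1 X85.742 Y95.365
G1 X53.305 Y81.929
G1 X39.869 Y49.492
G1 X53.305 Y17.055
G1 X85.742 Y3.619
G1 X118.179 Y17.055
G1 X131.615 Y49.492
M5
G0 X77.906 Y153.093
M4 S437
G1 X254.802 Y135.288 F2223
G1 X122.543 Y217.467
G1 X86.431 Y195.009
G1 X230.840 Y39.180
G1 X77.906 Y153.093
M5
G0 X224.768 Y128.119
M4 S861
G1 X224.007 Y97.014 F1500
G1 X201.474 Y75.557
G1 X170.369 Y76.318
G1 X148.912 Y98.851
G1 X149.673 Y129.956
G1 X172.206 Y151.413
G1 X203.311 Y150.652
G1 X224.768 Y128.119
M5
G0 X191.780 Y125.940
M4 S310
G1 X184.521 Y127.088 F3020
G1 X174.863 Y132.109
G1 X170.899 Y137.565
G1 X180.721 Y140.016
M5
G0 X59.534 Y78.525
M4 S437
G1 X53.505 Y93.079 F2223
G1 X38.951 Y99.108
G1 X24.397 Y93.079
G1 X18.368 Y78.525
G1 X24.397 Y63.971
G1 X38.951 Y57.942
G1 X53.505 Y63.971
G1 X59.534 Y78.525
M5
G0 X0.000 Y0.000

Since the viewBox matches the mm dimensions, user units are millimetres directly. The only transform is the Y-flip y_m = 251.259 − y_svg.

Shape 1 is a regular polygon drawn with `<polygon>`. Its stroke #ff00ff means cut at S861, F1500. After flipping Y the toolpath is (19.598,223.480) → (31.112,215.248) → (26.841,201.754) → (12.688,201.646) → (8.211,215.073) → (19.598,223.480), returning to the start.

Shape 2 is a line segment drawn with `<path>`. Its stroke #ff8800 means engrave at S310, F3020. After flipping Y the toolpath is (81.308,124.436) → (67.041,109.097).

Shape 3 is a circle drawn with `<circle>`. Its stroke #ff8800 means engrave at S310, F3020. After flipping Y the toolpath is (131.615,49.492) → (118.179,81.929) → (85.742,95.365) → (53.305,81.929) → (39.869,49.492) → (53.305,17.055) → (85.742,3.619) → (118.179,17.055) → (131.615,49.492), returning to the start.

Shape 4 is a closed polygon drawn with `<path>`. Its stroke #008000 means score at S437, F2223. After flipping Y the toolpath is (77.906,153.093) → (254.802,135.288) → (122.543,217.467) → (86.431,195.009) → (230.840,39.180) → (77.906,153.093), returning to the start.

Shape 5 is a regular polygon drawn with `<polygon>`. Its stroke #ff00ff means cut at S861, F1500. After flipping Y the toolpath is (224.768,128.119) → (224.007,97.014) → (201.474,75.557) → (170.369,76.318) → (148.912,98.851) → (149.673,129.956) → (172.206,151.413) → (203.311,150.652) → (224.768,128.119), returning to the start.

Shape 6 is a cubic bezier drawn with `<path>`. Its stroke #ff8800 means engrave at S310, F3020. After flipping Y the toolpath is (191.780,125.940) → (184.521,127.088) → (174.863,132.109) → (170.899,137.565) → (180.721,140.016).

Shape 7 is a circle drawn with `<circle>`. Its stroke #008000 means score at S437, F2223. After flipping Y the toolpath is (59.534,78.525) → (53.505,93.079) → (38.951,99.108) → (24.397,93.079) → (18.368,78.525) → (24.397,63.971) → (38.951,57.942) → (53.505,63.971) → (59.534,78.525), returning to the start.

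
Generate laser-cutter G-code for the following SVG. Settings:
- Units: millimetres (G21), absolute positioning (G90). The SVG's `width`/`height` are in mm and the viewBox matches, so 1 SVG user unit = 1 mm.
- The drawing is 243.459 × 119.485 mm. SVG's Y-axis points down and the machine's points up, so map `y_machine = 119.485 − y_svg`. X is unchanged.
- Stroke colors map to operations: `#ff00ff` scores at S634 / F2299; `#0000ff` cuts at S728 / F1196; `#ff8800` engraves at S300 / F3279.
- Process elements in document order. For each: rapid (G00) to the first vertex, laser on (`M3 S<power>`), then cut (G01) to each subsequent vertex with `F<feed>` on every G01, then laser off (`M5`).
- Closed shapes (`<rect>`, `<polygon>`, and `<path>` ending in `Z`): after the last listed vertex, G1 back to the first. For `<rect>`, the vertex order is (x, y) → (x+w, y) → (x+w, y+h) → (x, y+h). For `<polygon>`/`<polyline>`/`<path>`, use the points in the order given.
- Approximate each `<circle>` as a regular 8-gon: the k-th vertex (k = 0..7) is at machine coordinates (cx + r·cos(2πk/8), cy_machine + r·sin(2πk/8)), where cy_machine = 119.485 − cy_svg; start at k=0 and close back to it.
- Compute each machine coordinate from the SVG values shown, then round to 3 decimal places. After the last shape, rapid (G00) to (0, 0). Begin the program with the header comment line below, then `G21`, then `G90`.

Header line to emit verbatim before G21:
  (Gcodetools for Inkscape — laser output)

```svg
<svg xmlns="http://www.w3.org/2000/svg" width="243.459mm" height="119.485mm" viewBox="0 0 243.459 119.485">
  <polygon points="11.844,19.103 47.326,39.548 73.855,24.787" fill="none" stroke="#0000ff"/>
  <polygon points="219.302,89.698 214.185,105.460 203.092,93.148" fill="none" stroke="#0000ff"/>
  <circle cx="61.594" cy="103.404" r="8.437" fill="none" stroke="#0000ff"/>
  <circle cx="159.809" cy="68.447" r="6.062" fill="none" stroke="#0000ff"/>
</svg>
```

(Gcodetools for Inkscape — laser output)
G21
G90
G00 X11.844 Y100.382
M3 S728
G01 X47.326 Y79.937 F1196
G01 X73.855 Y94.698 F1196
G01 X11.844 Y100.382 F1196
M5
G00 X219.302 Y29.787
M3 S728
G01 X214.185 Y14.025 F1196
G01 X203.092 Y26.337 F1196
G01 X219.302 Y29.787 F1196
M5
G00 X70.031 Y16.081
M3 S728
G01 X67.560 Y22.047 F1196
G01 X61.594 Y24.518 F1196
G01 X55.628 Y22.047 F1196
G01 X53.157 Y16.081 F1196
G01 X55.628 Y10.115 F1196
G01 X61.594 Y7.644 F1196
G01 X67.560 Y10.115 F1196
G01 X70.031 Y16.081 F1196
M5
G00 X165.871 Y51.038
M3 S728
G01 X164.095 Y55.324 F1196
G01 X159.809 Y57.100 F1196
G01 X155.523 Y55.324 F1196
G01 X153.747 Y51.038 F1196
G01 X155.523 Y46.752 F1196
G01 X159.809 Y44.976 F1196
G01 X164.095 Y46.752 F1196
G01 X165.871 Y51.038 F1196
M5
G00 X0.000 Y0.000

Since the viewBox matches the mm dimensions, user units are millimetres directly. The only transform is the Y-flip y_m = 119.485 − y_svg.

Shape 1 is a closed polygon drawn with `<polygon>`. Its stroke #0000ff means cut at S728, F1196. After flipping Y the toolpath is (11.844,100.382) → (47.326,79.937) → (73.855,94.698) → (11.844,100.382), returning to the start.

Shape 2 is a regular polygon drawn with `<polygon>`. Its stroke #0000ff means cut at S728, F1196. After flipping Y the toolpath is (219.302,29.787) → (214.185,14.025) → (203.092,26.337) → (219.302,29.787), returning to the start.

Shape 3 is a circle drawn with `<circle>`. Its stroke #0000ff means cut at S728, F1196. After flipping Y the toolpath is (70.031,16.081) → (67.560,22.047) → (61.594,24.518) → (55.628,22.047) → (53.157,16.081) → (55.628,10.115) → (61.594,7.644) → (67.560,10.115) → (70.031,16.081), returning to the start.

Shape 4 is a circle drawn with `<circle>`. Its stroke #0000ff means cut at S728, F1196. After flipping Y the toolpath is (165.871,51.038) → (164.095,55.324) → (159.809,57.100) → (155.523,55.324) → (153.747,51.038) → (155.523,46.752) → (159.809,44.976) → (164.095,46.752) → (165.871,51.038), returning to the start.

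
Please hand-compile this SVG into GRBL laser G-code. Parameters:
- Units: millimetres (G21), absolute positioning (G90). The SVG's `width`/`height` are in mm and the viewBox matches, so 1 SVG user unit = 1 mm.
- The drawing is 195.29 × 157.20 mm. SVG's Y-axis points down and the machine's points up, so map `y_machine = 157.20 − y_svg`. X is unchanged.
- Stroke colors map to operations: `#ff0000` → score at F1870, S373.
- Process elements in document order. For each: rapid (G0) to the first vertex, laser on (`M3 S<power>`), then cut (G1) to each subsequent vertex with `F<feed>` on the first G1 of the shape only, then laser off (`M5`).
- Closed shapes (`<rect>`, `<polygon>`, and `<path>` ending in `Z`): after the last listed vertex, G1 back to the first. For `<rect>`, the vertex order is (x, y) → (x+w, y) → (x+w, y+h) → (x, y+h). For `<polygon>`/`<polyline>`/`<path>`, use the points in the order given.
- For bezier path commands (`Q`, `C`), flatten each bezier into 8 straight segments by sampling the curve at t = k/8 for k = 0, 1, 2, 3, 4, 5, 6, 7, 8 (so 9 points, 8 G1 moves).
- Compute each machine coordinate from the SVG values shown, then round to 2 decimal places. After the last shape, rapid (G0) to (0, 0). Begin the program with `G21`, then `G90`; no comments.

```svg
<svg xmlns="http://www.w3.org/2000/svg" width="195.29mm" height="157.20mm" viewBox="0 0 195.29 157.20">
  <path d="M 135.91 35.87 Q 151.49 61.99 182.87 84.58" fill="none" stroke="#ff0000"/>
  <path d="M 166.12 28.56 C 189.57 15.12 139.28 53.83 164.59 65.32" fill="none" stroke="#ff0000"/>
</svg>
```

viewBox `0 0 195.29 157.20` with mm width/height → 1 unit = 1 mm. Flip: y_m = 157.20 − y_svg.

**Shape 1** — `<path>` quadratic bezier, stroke `#ff0000` → score (S373, F1870). Control points (SVG): P0=(135.91,35.87), P1=(151.49,61.99), P2=(182.87,84.58); sampled at t=k/8. Machine vertices: (135.91,121.33) → (140.05,114.86) → (144.69,108.49) → (149.82,102.24) → (155.44,96.09) → (161.56,90.06) → (168.17,84.14) → (175.27,78.32) → (182.87,72.62). Open path.

**Shape 2** — `<path>` cubic bezier, stroke `#ff0000` → score (S373, F1870). Control points (SVG): P0=(166.12,28.56), P1=(189.57,15.12), P2=(139.28,53.83), P3=(164.59,65.32); sampled at t=k/8. Machine vertices: (166.12,128.64) → (171.75,131.39) → (172.21,130.18) → (169.27,125.94) → (164.66,119.61) → (160.13,112.10) → (157.45,104.36) → (158.35,97.31) → (164.59,91.88). Open path.

G21
G90
G0 X135.91 Y121.33
M3 S373
G1 X140.05 Y114.86 F1870
G1 X144.69 Y108.49
G1 X149.82 Y102.24
G1 X155.44 Y96.09
G1 X161.56 Y90.06
G1 X168.17 Y84.14
G1 X175.27 Y78.32
G1 X182.87 Y72.62
M5
G0 X166.12 Y128.64
M3 S373
G1 X171.75 Y131.39 F1870
G1 X172.21 Y130.18
G1 X169.27 Y125.94
G1 X164.66 Y119.61
G1 X160.13 Y112.10
G1 X157.45 Y104.36
G1 X158.35 Y97.31
G1 X164.59 Y91.88
M5
G0 X0.00 Y0.00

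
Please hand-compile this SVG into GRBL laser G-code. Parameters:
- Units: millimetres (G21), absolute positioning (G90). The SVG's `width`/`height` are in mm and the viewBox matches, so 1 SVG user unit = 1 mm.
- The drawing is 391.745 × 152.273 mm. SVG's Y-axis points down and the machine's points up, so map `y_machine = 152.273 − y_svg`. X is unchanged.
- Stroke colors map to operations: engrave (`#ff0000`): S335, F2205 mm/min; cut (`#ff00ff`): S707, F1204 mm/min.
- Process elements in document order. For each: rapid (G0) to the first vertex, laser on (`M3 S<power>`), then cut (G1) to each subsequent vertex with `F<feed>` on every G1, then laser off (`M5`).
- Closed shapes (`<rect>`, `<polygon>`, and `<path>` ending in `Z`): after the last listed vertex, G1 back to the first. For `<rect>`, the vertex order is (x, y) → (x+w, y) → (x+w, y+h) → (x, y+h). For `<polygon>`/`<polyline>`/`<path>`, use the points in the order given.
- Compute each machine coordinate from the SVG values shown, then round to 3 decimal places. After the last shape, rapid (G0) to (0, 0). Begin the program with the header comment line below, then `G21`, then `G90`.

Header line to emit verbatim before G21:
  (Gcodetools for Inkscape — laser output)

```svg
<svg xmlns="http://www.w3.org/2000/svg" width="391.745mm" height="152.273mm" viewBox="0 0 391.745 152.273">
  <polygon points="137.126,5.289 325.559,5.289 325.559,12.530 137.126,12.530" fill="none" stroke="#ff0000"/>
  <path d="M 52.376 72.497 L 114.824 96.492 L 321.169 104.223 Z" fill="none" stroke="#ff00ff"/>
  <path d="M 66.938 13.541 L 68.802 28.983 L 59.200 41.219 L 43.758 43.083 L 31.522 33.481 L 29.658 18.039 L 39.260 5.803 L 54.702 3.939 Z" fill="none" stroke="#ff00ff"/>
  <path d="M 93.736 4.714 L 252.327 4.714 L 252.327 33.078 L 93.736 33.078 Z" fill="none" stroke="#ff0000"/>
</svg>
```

1 u = 1 mm; y_m = 152.273 − y.

[1] `<polygon>` rectangle, #ff0000→engrave S335 F2205: (137.126,146.984) → (325.559,146.984) → (325.559,139.743) → (137.126,139.743) → (137.126,146.984) (closed)

[2] `<path>` closed polygon, #ff00ff→cut S707 F1204: (52.376,79.776) → (114.824,55.781) → (321.169,48.050) → (52.376,79.776) (closed)

[3] `<path>` regular polygon, #ff00ff→cut S707 F1204: (66.938,138.732) → (68.802,123.290) → (59.200,111.054) → (43.758,109.190) → (31.522,118.792) → (29.658,134.234) → (39.260,146.470) → (54.702,148.334) → (66.938,138.732) (closed)

[4] `<path>` rectangle, #ff0000→engrave S335 F2205: (93.736,147.559) → (252.327,147.559) → (252.327,119.195) → (93.736,119.195) → (93.736,147.559) (closed)

(Gcodetools for Inkscape — laser output)
G21
G90
G0 X137.126 Y146.984
M3 S335
G1 X325.559 Y146.984 F2205
G1 X325.559 Y139.743 F2205
G1 X137.126 Y139.743 F2205
G1 X137.126 Y146.984 F2205
M5
G0 X52.376 Y79.776
M3 S707
G1 X114.824 Y55.781 F1204
G1 X321.169 Y48.050 F1204
G1 X52.376 Y79.776 F1204
M5
G0 X66.938 Y138.732
M3 S707
G1 X68.802 Y123.290 F1204
G1 X59.200 Y111.054 F1204
G1 X43.758 Y109.190 F1204
G1 X31.522 Y118.792 F1204
G1 X29.658 Y134.234 F1204
G1 X39.260 Y146.470 F1204
G1 X54.702 Y148.334 F1204
G1 X66.938 Y138.732 F1204
M5
G0 X93.736 Y147.559
M3 S335
G1 X252.327 Y147.559 F2205
G1 X252.327 Y119.195 F2205
G1 X93.736 Y119.195 F2205
G1 X93.736 Y147.559 F2205
M5
G0 X0.000 Y0.000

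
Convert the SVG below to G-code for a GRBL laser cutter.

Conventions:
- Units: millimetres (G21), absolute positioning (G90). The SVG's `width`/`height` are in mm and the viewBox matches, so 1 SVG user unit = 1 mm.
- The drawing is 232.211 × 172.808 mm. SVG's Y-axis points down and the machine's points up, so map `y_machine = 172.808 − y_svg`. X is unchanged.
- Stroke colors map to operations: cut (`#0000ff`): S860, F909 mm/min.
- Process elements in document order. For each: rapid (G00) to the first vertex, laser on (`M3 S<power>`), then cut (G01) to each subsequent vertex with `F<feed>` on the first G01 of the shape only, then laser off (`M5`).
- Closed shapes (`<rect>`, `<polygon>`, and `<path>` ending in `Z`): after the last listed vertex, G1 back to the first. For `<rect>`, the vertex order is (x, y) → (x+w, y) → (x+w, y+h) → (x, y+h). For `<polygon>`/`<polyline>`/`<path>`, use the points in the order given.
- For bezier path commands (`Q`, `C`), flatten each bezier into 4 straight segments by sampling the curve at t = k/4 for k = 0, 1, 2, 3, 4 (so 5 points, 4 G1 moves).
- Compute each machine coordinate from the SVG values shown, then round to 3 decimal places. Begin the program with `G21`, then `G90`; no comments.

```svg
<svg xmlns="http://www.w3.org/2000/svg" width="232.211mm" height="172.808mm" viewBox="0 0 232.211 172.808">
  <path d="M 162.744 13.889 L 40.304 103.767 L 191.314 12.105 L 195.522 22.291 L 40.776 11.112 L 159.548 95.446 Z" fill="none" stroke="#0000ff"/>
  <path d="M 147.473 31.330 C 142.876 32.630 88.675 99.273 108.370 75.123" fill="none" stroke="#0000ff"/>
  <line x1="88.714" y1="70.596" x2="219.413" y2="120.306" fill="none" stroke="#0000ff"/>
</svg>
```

Since the viewBox matches the mm dimensions, user units are millimetres directly. The only transform is the Y-flip y_m = 172.808 − y_svg.

Shape 1 is a closed polygon drawn with `<path>`. Its stroke #0000ff means cut at S860, F909. After flipping Y the toolpath is (162.744,158.919) → (40.304,69.041) → (191.314,160.703) → (195.522,150.517) → (40.776,161.696) → (159.548,77.362) → (162.744,158.919), returning to the start.

Shape 2 is a cubic bezier drawn with `<path>`. Its stroke #0000ff means cut at S860, F909. After flipping Y the toolpath is (147.473,141.478) → (136.654,130.691) → (118.812,110.038) → (105.525,94.157) → (108.370,97.685).

Shape 3 is a line segment drawn with `<line>`. Its stroke #0000ff means cut at S860, F909. After flipping Y the toolpath is (88.714,102.212) → (219.413,52.502).

G21
G90
G00 X162.744 Y158.919
M3 S860
G01 X40.304 Y69.041 F909
G01 X191.314 Y160.703
G01 X195.522 Y150.517
G01 X40.776 Y161.696
G01 X159.548 Y77.362
G01 X162.744 Y158.919
M5
G00 X147.473 Y141.478
M3 S860
G01 X136.654 Y130.691 F909
G01 X118.812 Y110.038
G01 X105.525 Y94.157
G01 X108.370 Y97.685
M5
G00 X88.714 Y102.212
M3 S860
G01 X219.413 Y52.502 F909
M5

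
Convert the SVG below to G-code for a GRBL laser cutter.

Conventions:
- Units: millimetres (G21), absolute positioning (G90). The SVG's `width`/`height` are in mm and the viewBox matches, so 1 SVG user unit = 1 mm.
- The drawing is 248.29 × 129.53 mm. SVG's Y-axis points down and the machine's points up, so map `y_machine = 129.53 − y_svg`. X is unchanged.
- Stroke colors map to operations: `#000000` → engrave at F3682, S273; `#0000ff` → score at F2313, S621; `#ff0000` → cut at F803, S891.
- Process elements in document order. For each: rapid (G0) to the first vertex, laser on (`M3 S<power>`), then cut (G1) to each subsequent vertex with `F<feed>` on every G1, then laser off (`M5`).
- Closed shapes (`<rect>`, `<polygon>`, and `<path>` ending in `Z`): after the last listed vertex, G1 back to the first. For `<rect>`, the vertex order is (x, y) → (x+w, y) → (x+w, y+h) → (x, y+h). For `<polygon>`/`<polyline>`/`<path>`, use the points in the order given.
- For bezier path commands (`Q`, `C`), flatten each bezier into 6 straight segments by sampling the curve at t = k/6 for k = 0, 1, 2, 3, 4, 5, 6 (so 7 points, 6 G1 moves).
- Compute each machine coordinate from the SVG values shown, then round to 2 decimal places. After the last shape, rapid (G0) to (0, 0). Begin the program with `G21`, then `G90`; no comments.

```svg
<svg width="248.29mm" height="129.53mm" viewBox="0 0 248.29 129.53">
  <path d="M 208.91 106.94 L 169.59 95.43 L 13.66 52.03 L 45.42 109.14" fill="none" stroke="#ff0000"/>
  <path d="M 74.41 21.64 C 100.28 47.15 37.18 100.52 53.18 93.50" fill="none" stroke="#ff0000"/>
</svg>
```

G21
G90
G0 X208.91 Y22.59
M3 S891
G1 X169.59 Y34.10 F803
G1 X13.66 Y77.50 F803
G1 X45.42 Y20.39 F803
M5
G0 X74.41 Y107.89
M3 S891
G1 X80.71 Y93.22 F803
G1 X76.85 Y76.36 F803
G1 X67.50 Y59.76 F803
G1 X57.32 Y45.87 F803
G1 X50.99 Y37.14 F803
G1 X53.18 Y36.03 F803
M5
G0 X0.00 Y0.00

viewBox `0 0 248.29 129.53` with mm width/height → 1 unit = 1 mm. Flip: y_m = 129.53 − y_svg.

**Shape 1** — `<path>` open polyline, stroke `#ff0000` → cut (S891, F803). Machine vertices: (208.91,22.59) → (169.59,34.10) → (13.66,77.50) → (45.42,20.39). Open path.

**Shape 2** — `<path>` cubic bezier, stroke `#ff0000` → cut (S891, F803). Control points (SVG): P0=(74.41,21.64), P1=(100.28,47.15), P2=(37.18,100.52), P3=(53.18,93.50); sampled at t=k/6. Machine vertices: (74.41,107.89) → (80.71,93.22) → (76.85,76.36) → (67.50,59.76) → (57.32,45.87) → (50.99,37.14) → (53.18,36.03). Open path.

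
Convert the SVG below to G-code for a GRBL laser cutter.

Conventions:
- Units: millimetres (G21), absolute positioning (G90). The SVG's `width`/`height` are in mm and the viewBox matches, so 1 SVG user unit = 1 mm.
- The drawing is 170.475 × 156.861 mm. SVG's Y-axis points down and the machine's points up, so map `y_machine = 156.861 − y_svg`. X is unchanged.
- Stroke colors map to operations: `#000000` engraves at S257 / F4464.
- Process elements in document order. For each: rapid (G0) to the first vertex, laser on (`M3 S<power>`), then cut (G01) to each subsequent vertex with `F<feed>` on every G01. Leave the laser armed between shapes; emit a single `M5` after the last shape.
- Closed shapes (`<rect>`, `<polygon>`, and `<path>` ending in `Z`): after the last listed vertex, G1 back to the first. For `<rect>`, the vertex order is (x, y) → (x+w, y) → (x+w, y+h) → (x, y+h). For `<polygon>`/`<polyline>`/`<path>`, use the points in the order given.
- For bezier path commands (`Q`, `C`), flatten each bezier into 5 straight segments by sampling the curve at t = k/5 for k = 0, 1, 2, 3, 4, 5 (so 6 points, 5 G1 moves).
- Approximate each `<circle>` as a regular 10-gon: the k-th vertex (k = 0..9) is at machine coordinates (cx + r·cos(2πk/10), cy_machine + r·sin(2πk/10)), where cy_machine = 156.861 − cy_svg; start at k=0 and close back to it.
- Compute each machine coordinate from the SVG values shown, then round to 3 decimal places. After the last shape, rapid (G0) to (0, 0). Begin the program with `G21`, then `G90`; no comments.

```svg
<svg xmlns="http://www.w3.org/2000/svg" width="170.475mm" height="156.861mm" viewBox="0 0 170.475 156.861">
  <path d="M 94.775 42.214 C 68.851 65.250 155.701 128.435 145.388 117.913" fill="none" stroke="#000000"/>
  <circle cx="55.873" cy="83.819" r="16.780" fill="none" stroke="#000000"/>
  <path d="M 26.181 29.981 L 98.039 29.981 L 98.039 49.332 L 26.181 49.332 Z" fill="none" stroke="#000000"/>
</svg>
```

viewBox `0 0 170.475 156.861` with mm width/height → 1 unit = 1 mm. Flip: y_m = 156.861 − y_svg.

**Shape 1** — `<path>` cubic bezier, stroke `#000000` → engrave (S257, F4464). Control points (SVG): P0=(94.775,42.214), P1=(68.851,65.250), P2=(155.701,128.435), P3=(145.388,117.913); sampled at t=k/5. Machine vertices: (94.775,114.647) → (91.074,96.918) → (104.362,75.019) → (124.561,54.414) → (141.596,40.569) → (145.388,38.948). Open path.

**Shape 2** — `<circle>` circle, stroke `#000000` → engrave (S257, F4464). Machine vertices: (72.653,73.042) → (69.448,82.905) → (61.058,89.001) → (50.688,89.001) → (42.298,82.905) → (39.093,73.042) → (42.298,63.179) → (50.688,57.083) → (61.058,57.083) → (69.448,63.179) → (72.653,73.042). Closed: final G1 returns to the first vertex.

**Shape 3** — `<path>` rectangle, stroke `#000000` → engrave (S257, F4464). Machine vertices: (26.181,126.880) → (98.039,126.880) → (98.039,107.529) → (26.181,107.529) → (26.181,126.880). Closed: final G1 returns to the first vertex.

G21
G90
G0 X94.775 Y114.647
M3 S257
G01 X91.074 Y96.918 F4464
G01 X104.362 Y75.019 F4464
G01 X124.561 Y54.414 F4464
G01 X141.596 Y40.569 F4464
G01 X145.388 Y38.948 F4464
G0 X72.653 Y73.042
M3 S257
G01 X69.448 Y82.905 F4464
G01 X61.058 Y89.001 F4464
G01 X50.688 Y89.001 F4464
G01 X42.298 Y82.905 F4464
G01 X39.093 Y73.042 F4464
G01 X42.298 Y63.179 F4464
G01 X50.688 Y57.083 F4464
G01 X61.058 Y57.083 F4464
G01 X69.448 Y63.179 F4464
G01 X72.653 Y73.042 F4464
G0 X26.181 Y126.880
M3 S257
G01 X98.039 Y126.880 F4464
G01 X98.039 Y107.529 F4464
G01 X26.181 Y107.529 F4464
G01 X26.181 Y126.880 F4464
M5
G0 X0.000 Y0.000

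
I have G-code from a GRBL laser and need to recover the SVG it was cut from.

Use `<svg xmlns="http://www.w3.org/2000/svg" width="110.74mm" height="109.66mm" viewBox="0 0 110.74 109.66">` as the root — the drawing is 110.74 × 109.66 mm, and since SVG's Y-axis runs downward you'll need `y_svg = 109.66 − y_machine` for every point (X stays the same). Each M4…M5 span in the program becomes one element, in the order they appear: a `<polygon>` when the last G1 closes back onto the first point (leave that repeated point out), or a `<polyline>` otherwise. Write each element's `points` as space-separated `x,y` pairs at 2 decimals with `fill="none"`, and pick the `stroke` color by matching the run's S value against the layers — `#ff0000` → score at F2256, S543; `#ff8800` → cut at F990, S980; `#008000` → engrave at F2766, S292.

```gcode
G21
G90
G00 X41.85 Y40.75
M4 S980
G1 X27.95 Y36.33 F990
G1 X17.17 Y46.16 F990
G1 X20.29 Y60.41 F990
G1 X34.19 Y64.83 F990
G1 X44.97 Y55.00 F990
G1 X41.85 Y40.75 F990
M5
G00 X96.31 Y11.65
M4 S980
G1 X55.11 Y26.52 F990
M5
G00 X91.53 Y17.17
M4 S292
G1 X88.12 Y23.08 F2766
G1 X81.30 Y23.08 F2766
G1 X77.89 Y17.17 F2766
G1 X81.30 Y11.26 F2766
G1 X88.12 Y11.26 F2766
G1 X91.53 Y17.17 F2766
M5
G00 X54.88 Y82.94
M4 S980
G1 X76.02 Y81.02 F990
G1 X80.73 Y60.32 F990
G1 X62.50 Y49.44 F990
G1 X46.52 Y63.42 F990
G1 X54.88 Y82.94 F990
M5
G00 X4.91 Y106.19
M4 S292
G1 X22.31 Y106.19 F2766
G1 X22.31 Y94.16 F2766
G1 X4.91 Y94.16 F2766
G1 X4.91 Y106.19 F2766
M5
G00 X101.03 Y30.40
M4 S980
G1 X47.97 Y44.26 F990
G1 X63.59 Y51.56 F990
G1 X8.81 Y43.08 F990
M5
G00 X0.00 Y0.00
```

<svg xmlns="http://www.w3.org/2000/svg" width="110.74mm" height="109.66mm" viewBox="0 0 110.74 109.66">
  <polygon points="41.85,68.91 27.95,73.33 17.17,63.50 20.29,49.25 34.19,44.83 44.97,54.66" fill="none" stroke="#ff8800"/>
  <polyline points="96.31,98.01 55.11,83.14" fill="none" stroke="#ff8800"/>
  <polygon points="91.53,92.49 88.12,86.58 81.30,86.58 77.89,92.49 81.30,98.40 88.12,98.40" fill="none" stroke="#008000"/>
  <polygon points="54.88,26.72 76.02,28.64 80.73,49.34 62.50,60.22 46.52,46.24" fill="none" stroke="#ff8800"/>
  <polygon points="4.91,3.47 22.31,3.47 22.31,15.50 4.91,15.50" fill="none" stroke="#008000"/>
  <polyline points="101.03,79.26 47.97,65.40 63.59,58.10 8.81,66.58" fill="none" stroke="#ff8800"/>
</svg>

Each laser-on run becomes one SVG element. Flip Y back into SVG space with y_svg = 109.66 − y_machine.

Run 1: power S980 maps to stroke `#ff8800` (cut). The run returns to its start, so emit a `<polygon>` with points (Y-flipped): 41.85,68.91 27.95,73.33 17.17,63.50 20.29,49.25 34.19,44.83 44.97,54.66.

Run 2: S980 ⇒ cut layer `#ff8800`. The run is open, so emit a `<polyline>` with points (Y-flipped): 96.31,98.01 55.11,83.14.

Run 3: power S292 maps to stroke `#008000` (engrave). The run returns to its start, so emit a `<polygon>` with points (Y-flipped): 91.53,92.49 88.12,86.58 81.30,86.58 77.89,92.49 81.30,98.40 88.12,98.40.

Run 4: power S980 maps to stroke `#ff8800` (cut). The run returns to its start, so emit a `<polygon>` with points (Y-flipped): 54.88,26.72 76.02,28.64 80.73,49.34 62.50,60.22 46.52,46.24.

Run 5: power S292 maps to stroke `#008000` (engrave). The run returns to its start, so emit a `<polygon>` with points (Y-flipped): 4.91,3.47 22.31,3.47 22.31,15.50 4.91,15.50.

Run 6: the run's S980 means `#ff8800` (cut). The run is open, so emit a `<polyline>` with points (Y-flipped): 101.03,79.26 47.97,65.40 63.59,58.10 8.81,66.58.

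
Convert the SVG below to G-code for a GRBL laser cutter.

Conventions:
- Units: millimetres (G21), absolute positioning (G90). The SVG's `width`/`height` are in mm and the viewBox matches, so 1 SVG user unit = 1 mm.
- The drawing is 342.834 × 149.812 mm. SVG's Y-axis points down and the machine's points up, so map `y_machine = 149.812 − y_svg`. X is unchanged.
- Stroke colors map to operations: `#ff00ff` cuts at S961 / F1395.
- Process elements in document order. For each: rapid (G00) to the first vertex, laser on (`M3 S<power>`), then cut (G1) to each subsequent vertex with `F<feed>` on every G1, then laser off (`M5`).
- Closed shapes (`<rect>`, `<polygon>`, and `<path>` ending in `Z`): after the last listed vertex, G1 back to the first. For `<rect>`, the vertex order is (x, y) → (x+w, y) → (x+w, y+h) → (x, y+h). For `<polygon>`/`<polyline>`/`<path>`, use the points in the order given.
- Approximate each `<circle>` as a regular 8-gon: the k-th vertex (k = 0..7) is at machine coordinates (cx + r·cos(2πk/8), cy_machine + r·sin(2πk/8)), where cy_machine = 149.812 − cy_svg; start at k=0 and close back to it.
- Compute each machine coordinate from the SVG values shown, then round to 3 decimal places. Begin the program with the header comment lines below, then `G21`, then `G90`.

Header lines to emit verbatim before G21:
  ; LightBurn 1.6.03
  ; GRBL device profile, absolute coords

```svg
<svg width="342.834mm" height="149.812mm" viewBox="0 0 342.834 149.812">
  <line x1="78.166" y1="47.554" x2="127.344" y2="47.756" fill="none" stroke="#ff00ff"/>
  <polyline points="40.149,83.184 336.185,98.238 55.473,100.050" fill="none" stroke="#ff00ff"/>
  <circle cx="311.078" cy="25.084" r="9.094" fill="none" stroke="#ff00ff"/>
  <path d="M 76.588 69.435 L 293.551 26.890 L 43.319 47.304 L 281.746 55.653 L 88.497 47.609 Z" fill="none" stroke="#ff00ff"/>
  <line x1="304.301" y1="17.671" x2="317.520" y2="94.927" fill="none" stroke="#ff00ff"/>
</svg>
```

1 u = 1 mm; y_m = 149.812 − y.

[1] `<line>` line segment, #ff00ff→cut S961 F1395: (78.166,102.258) → (127.344,102.056)

[2] `<polyline>` open polyline, #ff00ff→cut S961 F1395: (40.149,66.628) → (336.185,51.574) → (55.473,49.762)

[3] `<circle>` circle, #ff00ff→cut S961 F1395: (320.172,124.728) → (317.508,131.158) → (311.078,133.822) → (304.648,131.158) → (301.984,124.728) → (304.648,118.298) → (311.078,115.634) → (317.508,118.298) → (320.172,124.728) (closed)

[4] `<path>` closed polygon, #ff00ff→cut S961 F1395: (76.588,80.377) → (293.551,122.922) → (43.319,102.508) → (281.746,94.159) → (88.497,102.203) → (76.588,80.377) (closed)

[5] `<line>` line segment, #ff00ff→cut S961 F1395: (304.301,132.141) → (317.520,54.885)

; LightBurn 1.6.03
; GRBL device profile, absolute coords
G21
G90
G00 X78.166 Y102.258
M3 S961
G1 X127.344 Y102.056 F1395
M5
G00 X40.149 Y66.628
M3 S961
G1 X336.185 Y51.574 F1395
G1 X55.473 Y49.762 F1395
M5
G00 X320.172 Y124.728
M3 S961
G1 X317.508 Y131.158 F1395
G1 X311.078 Y133.822 F1395
G1 X304.648 Y131.158 F1395
G1 X301.984 Y124.728 F1395
G1 X304.648 Y118.298 F1395
G1 X311.078 Y115.634 F1395
G1 X317.508 Y118.298 F1395
G1 X320.172 Y124.728 F1395
M5
G00 X76.588 Y80.377
M3 S961
G1 X293.551 Y122.922 F1395
G1 X43.319 Y102.508 F1395
G1 X281.746 Y94.159 F1395
G1 X88.497 Y102.203 F1395
G1 X76.588 Y80.377 F1395
M5
G00 X304.301 Y132.141
M3 S961
G1 X317.520 Y54.885 F1395
M5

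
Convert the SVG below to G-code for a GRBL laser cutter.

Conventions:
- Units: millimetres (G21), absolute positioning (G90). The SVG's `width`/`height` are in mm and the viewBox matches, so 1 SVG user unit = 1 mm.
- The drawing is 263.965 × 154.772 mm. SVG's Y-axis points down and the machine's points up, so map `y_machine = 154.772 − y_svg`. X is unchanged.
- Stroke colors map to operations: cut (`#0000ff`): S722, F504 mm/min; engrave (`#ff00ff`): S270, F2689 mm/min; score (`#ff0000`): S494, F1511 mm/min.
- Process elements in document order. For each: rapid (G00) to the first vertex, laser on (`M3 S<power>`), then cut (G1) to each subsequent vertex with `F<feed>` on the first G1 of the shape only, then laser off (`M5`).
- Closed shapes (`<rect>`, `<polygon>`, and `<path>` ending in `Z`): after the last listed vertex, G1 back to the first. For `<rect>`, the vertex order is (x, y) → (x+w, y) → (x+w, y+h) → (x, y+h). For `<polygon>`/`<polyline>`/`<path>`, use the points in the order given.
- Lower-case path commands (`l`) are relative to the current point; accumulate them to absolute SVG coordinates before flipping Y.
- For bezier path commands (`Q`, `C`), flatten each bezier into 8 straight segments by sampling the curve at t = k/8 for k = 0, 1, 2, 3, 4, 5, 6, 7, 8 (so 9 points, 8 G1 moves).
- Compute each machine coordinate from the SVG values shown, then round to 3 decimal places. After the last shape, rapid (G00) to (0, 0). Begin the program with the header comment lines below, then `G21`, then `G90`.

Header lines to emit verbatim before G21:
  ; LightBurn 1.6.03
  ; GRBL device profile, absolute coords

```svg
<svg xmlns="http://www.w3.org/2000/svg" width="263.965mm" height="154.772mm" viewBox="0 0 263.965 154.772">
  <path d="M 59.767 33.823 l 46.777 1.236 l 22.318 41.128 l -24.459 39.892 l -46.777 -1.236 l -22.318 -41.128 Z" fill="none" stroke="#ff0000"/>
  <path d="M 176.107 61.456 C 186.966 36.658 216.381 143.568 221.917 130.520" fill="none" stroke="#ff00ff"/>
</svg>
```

; LightBurn 1.6.03
; GRBL device profile, absolute coords
G21
G90
G00 X59.767 Y120.949
M3 S494
G1 X106.544 Y119.713 F1511
G1 X128.862 Y78.585
G1 X104.403 Y38.693
G1 X57.626 Y39.929
G1 X35.308 Y81.057
G1 X59.767 Y120.949
M5
G00 X176.107 Y93.316
M3 S270
G1 X180.966 Y96.933 F2689
G1 X187.067 Y91.152
G1 X193.914 Y78.921
G1 X201.008 Y63.190
G1 X207.853 Y46.909
G1 X213.951 Y33.026
G1 X218.805 Y24.490
G1 X221.917 Y24.252
M5
G00 X0.000 Y0.000

Since the viewBox matches the mm dimensions, user units are millimetres directly. The only transform is the Y-flip y_m = 154.772 − y_svg.

Shape 1 is a regular polygon drawn with `<path>`. Its stroke #ff0000 means score at S494, F1511. After flipping Y the toolpath is (59.767,120.949) → (106.544,119.713) → (128.862,78.585) → (104.403,38.693) → (57.626,39.929) → (35.308,81.057) → (59.767,120.949), returning to the start.

Shape 2 is a cubic bezier drawn with `<path>`. Its stroke #ff00ff means engrave at S270, F2689. After flipping Y the toolpath is (176.107,93.316) → (180.966,96.933) → (187.067,91.152) → (193.914,78.921) → (201.008,63.190) → (207.853,46.909) → (213.951,33.026) → (218.805,24.490) → (221.917,24.252).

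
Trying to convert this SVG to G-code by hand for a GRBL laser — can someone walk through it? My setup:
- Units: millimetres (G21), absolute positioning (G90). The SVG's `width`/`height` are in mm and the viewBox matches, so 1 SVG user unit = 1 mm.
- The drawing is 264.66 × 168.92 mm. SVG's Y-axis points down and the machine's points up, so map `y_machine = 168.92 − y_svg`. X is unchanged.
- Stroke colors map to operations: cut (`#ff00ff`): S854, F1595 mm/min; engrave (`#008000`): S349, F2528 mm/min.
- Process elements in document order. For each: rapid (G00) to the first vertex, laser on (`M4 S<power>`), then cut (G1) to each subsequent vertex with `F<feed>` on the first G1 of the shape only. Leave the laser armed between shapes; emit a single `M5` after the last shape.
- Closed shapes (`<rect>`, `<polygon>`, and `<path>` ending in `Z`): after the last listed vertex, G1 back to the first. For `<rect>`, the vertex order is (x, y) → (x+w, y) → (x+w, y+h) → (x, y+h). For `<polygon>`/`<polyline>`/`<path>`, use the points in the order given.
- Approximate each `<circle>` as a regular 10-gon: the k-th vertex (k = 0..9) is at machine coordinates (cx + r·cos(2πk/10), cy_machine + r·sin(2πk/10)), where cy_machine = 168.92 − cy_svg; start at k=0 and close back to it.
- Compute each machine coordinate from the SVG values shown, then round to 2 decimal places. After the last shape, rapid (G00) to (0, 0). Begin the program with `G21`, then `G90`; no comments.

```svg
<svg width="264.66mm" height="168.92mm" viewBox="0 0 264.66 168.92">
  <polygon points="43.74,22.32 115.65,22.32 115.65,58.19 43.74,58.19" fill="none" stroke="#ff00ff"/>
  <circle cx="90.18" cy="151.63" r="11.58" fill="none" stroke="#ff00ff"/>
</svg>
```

1 u = 1 mm; y_m = 168.92 − y.

[1] `<polygon>` rectangle, #ff00ff→cut S854 F1595: (43.74,146.60) → (115.65,146.60) → (115.65,110.73) → (43.74,110.73) → (43.74,146.60) (closed)

[2] `<circle>` circle, #ff00ff→cut S854 F1595: (101.76,17.29) → (99.55,24.10) → (93.76,28.30) → (86.60,28.30) → (80.81,24.10) → (78.60,17.29) → (80.81,10.48) → (86.60,6.28) → (93.76,6.28) → (99.55,10.48) → (101.76,17.29) (closed)

G21
G90
G00 X43.74 Y146.60
M4 S854
G1 X115.65 Y146.60 F1595
G1 X115.65 Y110.73
G1 X43.74 Y110.73
G1 X43.74 Y146.60
G00 X101.76 Y17.29
M4 S854
G1 X99.55 Y24.10 F1595
G1 X93.76 Y28.30
G1 X86.60 Y28.30
G1 X80.81 Y24.10
G1 X78.60 Y17.29
G1 X80.81 Y10.48
G1 X86.60 Y6.28
G1 X93.76 Y6.28
G1 X99.55 Y10.48
G1 X101.76 Y17.29
M5
G00 X0.00 Y0.00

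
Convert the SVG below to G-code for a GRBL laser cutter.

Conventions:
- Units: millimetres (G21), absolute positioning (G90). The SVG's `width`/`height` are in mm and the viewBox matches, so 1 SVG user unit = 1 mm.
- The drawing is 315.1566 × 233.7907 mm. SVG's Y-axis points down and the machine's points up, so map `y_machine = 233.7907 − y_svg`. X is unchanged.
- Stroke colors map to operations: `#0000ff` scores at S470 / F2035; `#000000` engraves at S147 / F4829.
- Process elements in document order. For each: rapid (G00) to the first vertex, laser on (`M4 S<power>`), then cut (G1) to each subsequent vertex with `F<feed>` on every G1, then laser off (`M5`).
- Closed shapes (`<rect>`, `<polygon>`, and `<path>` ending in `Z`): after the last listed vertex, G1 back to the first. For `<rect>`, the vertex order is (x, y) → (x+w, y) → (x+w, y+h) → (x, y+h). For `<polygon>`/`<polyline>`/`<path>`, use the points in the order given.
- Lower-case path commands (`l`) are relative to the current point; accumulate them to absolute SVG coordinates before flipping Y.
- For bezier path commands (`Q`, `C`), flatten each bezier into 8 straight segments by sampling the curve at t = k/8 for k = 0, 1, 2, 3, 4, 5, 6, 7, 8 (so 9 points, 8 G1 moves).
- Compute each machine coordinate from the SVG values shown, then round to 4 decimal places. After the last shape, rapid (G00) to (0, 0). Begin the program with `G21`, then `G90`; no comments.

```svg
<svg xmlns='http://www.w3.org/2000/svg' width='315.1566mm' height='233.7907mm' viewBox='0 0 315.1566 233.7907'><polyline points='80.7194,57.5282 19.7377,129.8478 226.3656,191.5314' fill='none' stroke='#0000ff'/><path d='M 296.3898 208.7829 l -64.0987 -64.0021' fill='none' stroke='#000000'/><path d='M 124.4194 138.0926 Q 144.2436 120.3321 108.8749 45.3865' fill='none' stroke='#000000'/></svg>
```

viewBox `0 0 315.1566 233.7907` with mm width/height → 1 unit = 1 mm. Flip: y_m = 233.7907 − y_svg.

**Shape 1** — `<polyline>` open polyline, stroke `#0000ff` → score (S470, F2035). Machine vertices: (80.7194,176.2625) → (19.7377,103.9429) → (226.3656,42.2593). Open path.

**Shape 2** — `<path>` line segment, stroke `#000000` → engrave (S147, F4829). Machine vertices: (296.3898,25.0078) → (232.2911,89.0099). Open path.

**Shape 3** — `<path>` quadratic bezier, stroke `#000000` → engrave (S147, F4829). Control points (SVG): P0=(124.4194,138.0926), P1=(144.2436,120.3321), P2=(108.8749,45.3865); sampled at t=k/8. Machine vertices: (124.4194,95.6981) → (128.5131,101.0317) → (130.8819,108.1524) → (131.5260,117.0601) → (130.4454,127.7549) → (127.6399,140.2367) → (123.1097,154.5055) → (116.8547,170.5613) → (108.8749,188.4042). Open path.

G21
G90
G00 X80.7194 Y176.2625
M4 S470
G1 X19.7377 Y103.9429 F2035
G1 X226.3656 Y42.2593 F2035
M5
G00 X296.3898 Y25.0078
M4 S147
G1 X232.2911 Y89.0099 F4829
M5
G00 X124.4194 Y95.6981
M4 S147
G1 X128.5131 Y101.0317 F4829
G1 X130.8819 Y108.1524 F4829
G1 X131.5260 Y117.0601 F4829
G1 X130.4454 Y127.7549 F4829
G1 X127.6399 Y140.2367 F4829
G1 X123.1097 Y154.5055 F4829
G1 X116.8547 Y170.5613 F4829
G1 X108.8749 Y188.4042 F4829
M5
G00 X0.0000 Y0.0000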